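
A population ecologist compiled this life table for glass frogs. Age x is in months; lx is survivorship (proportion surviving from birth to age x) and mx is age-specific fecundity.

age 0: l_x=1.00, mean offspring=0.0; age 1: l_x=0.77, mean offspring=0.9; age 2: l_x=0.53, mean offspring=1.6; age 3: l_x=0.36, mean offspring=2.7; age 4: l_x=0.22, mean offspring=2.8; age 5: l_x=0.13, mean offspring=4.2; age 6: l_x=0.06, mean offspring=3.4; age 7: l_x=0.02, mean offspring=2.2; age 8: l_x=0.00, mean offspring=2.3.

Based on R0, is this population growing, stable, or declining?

growing

R0 = Σ lx·mx = 0 + 0.693 + 0.848 + 0.972 + 0.616 + 0.546 + 0.204 + 0.044 + 0 = 3.923
R0 > 1, so the population is growing.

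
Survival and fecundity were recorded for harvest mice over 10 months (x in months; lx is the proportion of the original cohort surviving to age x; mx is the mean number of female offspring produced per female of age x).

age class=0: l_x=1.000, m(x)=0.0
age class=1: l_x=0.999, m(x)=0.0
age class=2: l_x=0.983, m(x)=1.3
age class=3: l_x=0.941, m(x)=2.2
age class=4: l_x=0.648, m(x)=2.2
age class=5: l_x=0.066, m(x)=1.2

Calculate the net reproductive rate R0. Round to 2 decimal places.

lx·mx by age: 0, 0, 1.2779, 2.0702, 1.4256, 0.0792
R0 = Σ lx·mx = 4.8529 → 4.85

4.85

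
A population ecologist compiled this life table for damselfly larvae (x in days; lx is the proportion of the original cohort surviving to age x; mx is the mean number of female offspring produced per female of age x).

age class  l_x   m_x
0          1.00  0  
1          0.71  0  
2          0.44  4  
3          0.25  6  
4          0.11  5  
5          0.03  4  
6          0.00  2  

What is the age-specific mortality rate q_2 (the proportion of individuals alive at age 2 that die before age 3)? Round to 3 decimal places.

0.432

q_2 = (l_2 − l_3) / l_2 = (0.44 − 0.25) / 0.44
     = 0.19 / 0.44 = 0.431818… → 0.432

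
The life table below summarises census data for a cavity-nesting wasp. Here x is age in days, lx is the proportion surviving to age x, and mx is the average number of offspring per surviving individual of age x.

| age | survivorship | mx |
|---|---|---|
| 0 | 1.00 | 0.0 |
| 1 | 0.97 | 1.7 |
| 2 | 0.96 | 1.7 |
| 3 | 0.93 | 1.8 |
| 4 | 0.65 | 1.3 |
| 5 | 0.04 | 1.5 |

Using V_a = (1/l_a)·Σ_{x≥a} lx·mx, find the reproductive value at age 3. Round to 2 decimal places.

2.77

lx·mx for x ≥ 3: 1.674, 0.845, 0.06 → sum = 2.579
V_3 = 2.579 / l_3 = 2.579 / 0.93 = 2.773118… → 2.77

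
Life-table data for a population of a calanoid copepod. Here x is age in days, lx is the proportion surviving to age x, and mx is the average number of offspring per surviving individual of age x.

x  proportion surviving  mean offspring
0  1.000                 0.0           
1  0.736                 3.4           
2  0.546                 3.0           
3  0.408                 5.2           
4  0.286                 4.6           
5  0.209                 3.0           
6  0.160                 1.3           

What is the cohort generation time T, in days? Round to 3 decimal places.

lx·mx: 0, 2.5024, 1.638, 2.1216, 1.3156, 0.627, 0.208 → R0 = 8.4126
x·lx·mx: 0, 2.5024, 3.276, 6.3648, 5.2624, 3.135, 1.248 → Σ = 21.7886
T = 21.7886 / 8.4126 = 2.589996… → 2.590

2.590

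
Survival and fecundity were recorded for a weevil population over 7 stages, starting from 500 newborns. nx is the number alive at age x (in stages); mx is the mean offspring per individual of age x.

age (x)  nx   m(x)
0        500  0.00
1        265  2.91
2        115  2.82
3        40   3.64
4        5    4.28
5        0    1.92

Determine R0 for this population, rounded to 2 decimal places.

2.52

lx = nx/n0 = nx/500: 1, 0.53, 0.23, 0.08, 0.01, 0
lx·mx by age: 0, 1.5423, 0.6486, 0.2912, 0.0428, 0
R0 = Σ lx·mx = 2.5249 → 2.52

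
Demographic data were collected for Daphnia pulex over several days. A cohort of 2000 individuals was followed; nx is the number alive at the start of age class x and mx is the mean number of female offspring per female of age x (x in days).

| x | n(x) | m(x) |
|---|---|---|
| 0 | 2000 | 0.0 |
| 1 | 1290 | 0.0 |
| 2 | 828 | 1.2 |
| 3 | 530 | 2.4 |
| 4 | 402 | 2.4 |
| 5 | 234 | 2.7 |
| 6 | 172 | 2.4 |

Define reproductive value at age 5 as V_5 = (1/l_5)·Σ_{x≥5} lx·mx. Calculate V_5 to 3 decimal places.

lx = nx/n0 = nx/2000: 1, 0.645, 0.414, 0.265, 0.201, 0.117, 0.086
lx·mx for x ≥ 5: 0.3159, 0.2064 → sum = 0.5223
V_5 = 0.5223 / l_5 = 0.5223 / 0.117 = 4.464103… → 4.464

4.464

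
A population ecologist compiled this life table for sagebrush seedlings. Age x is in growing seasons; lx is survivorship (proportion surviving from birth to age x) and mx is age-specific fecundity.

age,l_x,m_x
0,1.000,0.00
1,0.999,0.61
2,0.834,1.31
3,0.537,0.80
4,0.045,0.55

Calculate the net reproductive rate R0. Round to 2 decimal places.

lx·mx by age: 0, 0.60939, 1.09254, 0.4296, 0.02475
R0 = Σ lx·mx = 2.15628 → 2.16

2.16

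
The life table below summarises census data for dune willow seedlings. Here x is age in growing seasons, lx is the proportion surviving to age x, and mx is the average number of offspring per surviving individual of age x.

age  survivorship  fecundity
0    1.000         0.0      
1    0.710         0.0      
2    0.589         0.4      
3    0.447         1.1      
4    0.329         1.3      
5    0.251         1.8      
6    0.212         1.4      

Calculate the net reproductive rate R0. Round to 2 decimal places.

lx·mx by age: 0, 0, 0.2356, 0.4917, 0.4277, 0.4518, 0.2968
R0 = Σ lx·mx = 1.9036 → 1.90

1.90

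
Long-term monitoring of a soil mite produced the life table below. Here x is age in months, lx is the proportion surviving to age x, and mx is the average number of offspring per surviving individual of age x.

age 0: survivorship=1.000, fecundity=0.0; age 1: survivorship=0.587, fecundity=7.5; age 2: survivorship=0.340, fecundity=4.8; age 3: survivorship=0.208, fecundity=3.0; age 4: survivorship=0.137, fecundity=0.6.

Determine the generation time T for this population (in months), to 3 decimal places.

lx·mx: 0, 4.4025, 1.632, 0.624, 0.0822 → R0 = 6.7407
x·lx·mx: 0, 4.4025, 3.264, 1.872, 0.3288 → Σ = 9.8673
T = 9.8673 / 6.7407 = 1.463839… → 1.464

1.464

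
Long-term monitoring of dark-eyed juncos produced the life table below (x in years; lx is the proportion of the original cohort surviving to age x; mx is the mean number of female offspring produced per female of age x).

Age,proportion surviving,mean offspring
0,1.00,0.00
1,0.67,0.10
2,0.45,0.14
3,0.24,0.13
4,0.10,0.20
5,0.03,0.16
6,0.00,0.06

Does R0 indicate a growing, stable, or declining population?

declining

R0 = Σ lx·mx = 0 + 0.067 + 0.063 + 0.0312 + 0.02 + 0.0048 + 0 = 0.186
R0 < 1, so the population is declining.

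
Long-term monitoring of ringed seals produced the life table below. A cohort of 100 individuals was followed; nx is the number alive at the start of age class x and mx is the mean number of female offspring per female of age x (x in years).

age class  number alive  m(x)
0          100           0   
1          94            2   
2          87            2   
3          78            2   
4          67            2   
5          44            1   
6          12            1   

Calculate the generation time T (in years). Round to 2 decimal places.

lx = nx/n0 = nx/100: 1, 0.94, 0.87, 0.78, 0.67, 0.44, 0.12
lx·mx: 0, 1.88, 1.74, 1.56, 1.34, 0.44, 0.12 → R0 = 7.08
x·lx·mx: 0, 1.88, 3.48, 4.68, 5.36, 2.2, 0.72 → Σ = 18.32
T = 18.32 / 7.08 = 2.587571… → 2.59

2.59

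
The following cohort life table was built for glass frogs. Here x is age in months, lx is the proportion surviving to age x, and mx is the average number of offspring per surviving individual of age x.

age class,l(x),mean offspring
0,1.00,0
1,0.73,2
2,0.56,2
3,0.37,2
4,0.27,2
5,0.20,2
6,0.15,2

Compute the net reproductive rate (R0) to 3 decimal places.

4.560

lx·mx by age: 0, 1.46, 1.12, 0.74, 0.54, 0.4, 0.3
R0 = Σ lx·mx = 4.56 → 4.560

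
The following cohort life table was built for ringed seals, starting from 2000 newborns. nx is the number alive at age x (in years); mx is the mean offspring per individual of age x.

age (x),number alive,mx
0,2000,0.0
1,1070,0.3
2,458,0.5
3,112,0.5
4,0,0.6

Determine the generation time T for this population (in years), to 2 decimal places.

lx = nx/n0 = nx/2000: 1, 0.535, 0.229, 0.056, 0
lx·mx: 0, 0.1605, 0.1145, 0.028, 0 → R0 = 0.303
x·lx·mx: 0, 0.1605, 0.229, 0.084, 0 → Σ = 0.4735
T = 0.4735 / 0.303 = 1.562706… → 1.56

1.56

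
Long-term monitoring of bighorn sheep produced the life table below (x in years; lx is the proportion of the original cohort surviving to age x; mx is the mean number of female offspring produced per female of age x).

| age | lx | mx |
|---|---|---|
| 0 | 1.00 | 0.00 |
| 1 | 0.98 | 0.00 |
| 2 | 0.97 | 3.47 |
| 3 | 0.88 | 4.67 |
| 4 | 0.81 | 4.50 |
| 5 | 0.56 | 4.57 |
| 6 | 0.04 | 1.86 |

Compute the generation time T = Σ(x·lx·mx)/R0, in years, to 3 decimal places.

3.409

lx·mx: 0, 0, 3.3659, 4.1096, 3.645, 2.5592, 0.0744 → R0 = 13.7541
x·lx·mx: 0, 0, 6.7318, 12.3288, 14.58, 12.796, 0.4464 → Σ = 46.883
T = 46.883 / 13.7541 = 3.408656… → 3.409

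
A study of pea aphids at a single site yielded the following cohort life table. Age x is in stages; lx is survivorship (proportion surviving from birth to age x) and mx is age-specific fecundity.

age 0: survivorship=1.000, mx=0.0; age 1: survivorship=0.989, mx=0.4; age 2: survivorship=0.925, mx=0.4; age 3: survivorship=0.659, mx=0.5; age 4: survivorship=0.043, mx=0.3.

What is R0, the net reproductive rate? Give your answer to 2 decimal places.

1.11

lx·mx by age: 0, 0.3956, 0.37, 0.3295, 0.0129
R0 = Σ lx·mx = 1.108 → 1.11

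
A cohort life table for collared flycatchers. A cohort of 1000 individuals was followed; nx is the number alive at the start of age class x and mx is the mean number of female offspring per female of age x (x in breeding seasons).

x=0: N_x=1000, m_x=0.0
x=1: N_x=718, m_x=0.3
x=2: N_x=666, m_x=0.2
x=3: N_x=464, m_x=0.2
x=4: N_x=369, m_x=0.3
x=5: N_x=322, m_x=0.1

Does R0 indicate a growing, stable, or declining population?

lx = nx/n0 = nx/1000: 1, 0.718, 0.666, 0.464, 0.369, 0.322
R0 = Σ lx·mx = 0 + 0.2154 + 0.1332 + 0.0928 + 0.1107 + 0.0322 = 0.5843
R0 < 1, so the population is declining.

declining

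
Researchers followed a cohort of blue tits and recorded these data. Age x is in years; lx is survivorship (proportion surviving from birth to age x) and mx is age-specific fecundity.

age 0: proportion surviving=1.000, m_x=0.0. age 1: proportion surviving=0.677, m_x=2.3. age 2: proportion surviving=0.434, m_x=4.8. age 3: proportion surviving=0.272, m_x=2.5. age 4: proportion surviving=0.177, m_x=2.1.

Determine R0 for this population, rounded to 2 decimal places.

lx·mx by age: 0, 1.5571, 2.0832, 0.68, 0.3717
R0 = Σ lx·mx = 4.692 → 4.69

4.69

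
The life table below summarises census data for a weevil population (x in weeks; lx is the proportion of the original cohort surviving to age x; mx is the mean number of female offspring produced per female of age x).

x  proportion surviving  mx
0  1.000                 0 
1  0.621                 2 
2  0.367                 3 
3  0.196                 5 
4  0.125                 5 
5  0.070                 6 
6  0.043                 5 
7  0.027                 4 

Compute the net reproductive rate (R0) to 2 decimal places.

4.69

lx·mx by age: 0, 1.242, 1.101, 0.98, 0.625, 0.42, 0.215, 0.108
R0 = Σ lx·mx = 4.691 → 4.69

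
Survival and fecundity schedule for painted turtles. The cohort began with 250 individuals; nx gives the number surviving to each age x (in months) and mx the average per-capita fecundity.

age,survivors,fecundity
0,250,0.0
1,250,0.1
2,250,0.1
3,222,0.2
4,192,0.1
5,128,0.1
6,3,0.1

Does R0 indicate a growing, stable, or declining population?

lx = nx/n0 = nx/250: 1, 1, 1, 0.888, 0.768, 0.512, 0.012
R0 = Σ lx·mx = 0 + 0.1 + 0.1 + 0.1776 + 0.0768 + 0.0512 + 0.0012 = 0.5068
R0 < 1, so the population is declining.

declining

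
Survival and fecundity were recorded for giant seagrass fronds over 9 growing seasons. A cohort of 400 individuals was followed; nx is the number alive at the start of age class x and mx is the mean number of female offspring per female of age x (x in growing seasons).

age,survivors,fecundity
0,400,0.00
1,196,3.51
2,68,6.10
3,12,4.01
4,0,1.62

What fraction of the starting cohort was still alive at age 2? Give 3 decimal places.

l_2 = n_2/n_0 = 68/400 = 0.17 → 0.170

0.170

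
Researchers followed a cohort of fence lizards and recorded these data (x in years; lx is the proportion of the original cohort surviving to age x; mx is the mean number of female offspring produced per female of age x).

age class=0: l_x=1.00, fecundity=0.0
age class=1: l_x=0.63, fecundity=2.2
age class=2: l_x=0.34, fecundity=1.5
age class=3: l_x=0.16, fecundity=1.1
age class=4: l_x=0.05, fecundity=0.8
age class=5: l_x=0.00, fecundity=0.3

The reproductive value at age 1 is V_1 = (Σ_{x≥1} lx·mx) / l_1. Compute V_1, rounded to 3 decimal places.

lx·mx for x ≥ 1: 1.386, 0.51, 0.176, 0.04, 0 → sum = 2.112
V_1 = 2.112 / l_1 = 2.112 / 0.63 = 3.352381… → 3.352

3.352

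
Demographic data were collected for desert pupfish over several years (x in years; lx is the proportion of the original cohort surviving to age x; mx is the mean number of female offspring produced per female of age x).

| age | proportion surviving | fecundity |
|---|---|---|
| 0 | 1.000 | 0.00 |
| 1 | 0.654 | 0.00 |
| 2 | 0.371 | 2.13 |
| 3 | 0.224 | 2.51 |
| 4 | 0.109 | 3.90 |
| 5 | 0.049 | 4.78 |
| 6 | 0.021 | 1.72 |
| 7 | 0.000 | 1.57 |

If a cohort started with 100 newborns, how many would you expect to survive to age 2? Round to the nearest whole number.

Expected survivors = N0 · l_2 = 100 × 0.371 = 37.1 → 37

37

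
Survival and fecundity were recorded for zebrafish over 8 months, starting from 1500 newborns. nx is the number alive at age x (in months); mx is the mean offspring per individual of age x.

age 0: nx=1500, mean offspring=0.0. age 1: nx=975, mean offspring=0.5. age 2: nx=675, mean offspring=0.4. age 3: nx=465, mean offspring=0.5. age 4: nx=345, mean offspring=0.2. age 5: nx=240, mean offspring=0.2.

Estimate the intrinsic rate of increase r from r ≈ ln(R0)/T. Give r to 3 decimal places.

lx = nx/n0 = nx/1500: 1, 0.65, 0.45, 0.31, 0.23, 0.16
R0 = Σ lx·mx = 0 + 0.325 + 0.18 + 0.155 + 0.046 + 0.032 = 0.738
Σ x·lx·mx = 1.494; T = 1.494/0.738 = 2.02439…
r ≈ ln(R0)/T = ln(0.738)/2.02439… = -0.15008… → -0.150

-0.150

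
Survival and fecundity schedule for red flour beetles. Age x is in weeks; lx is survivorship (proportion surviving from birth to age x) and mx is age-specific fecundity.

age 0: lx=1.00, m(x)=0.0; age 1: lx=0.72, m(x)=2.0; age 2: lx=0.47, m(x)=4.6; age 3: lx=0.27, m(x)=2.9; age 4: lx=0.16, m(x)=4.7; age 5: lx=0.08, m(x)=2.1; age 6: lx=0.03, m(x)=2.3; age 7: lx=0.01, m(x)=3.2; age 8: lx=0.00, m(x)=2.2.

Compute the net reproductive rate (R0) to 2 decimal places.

5.41

lx·mx by age: 0, 1.44, 2.162, 0.783, 0.752, 0.168, 0.069, 0.032, 0
R0 = Σ lx·mx = 5.406 → 5.41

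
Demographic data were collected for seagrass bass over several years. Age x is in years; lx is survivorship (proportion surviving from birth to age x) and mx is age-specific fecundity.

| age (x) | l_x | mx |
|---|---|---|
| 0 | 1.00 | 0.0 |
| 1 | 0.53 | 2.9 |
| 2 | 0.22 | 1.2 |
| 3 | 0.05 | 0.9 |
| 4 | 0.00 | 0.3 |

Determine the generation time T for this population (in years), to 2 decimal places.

1.19

lx·mx: 0, 1.537, 0.264, 0.045, 0 → R0 = 1.846
x·lx·mx: 0, 1.537, 0.528, 0.135, 0 → Σ = 2.2
T = 2.2 / 1.846 = 1.191766… → 1.19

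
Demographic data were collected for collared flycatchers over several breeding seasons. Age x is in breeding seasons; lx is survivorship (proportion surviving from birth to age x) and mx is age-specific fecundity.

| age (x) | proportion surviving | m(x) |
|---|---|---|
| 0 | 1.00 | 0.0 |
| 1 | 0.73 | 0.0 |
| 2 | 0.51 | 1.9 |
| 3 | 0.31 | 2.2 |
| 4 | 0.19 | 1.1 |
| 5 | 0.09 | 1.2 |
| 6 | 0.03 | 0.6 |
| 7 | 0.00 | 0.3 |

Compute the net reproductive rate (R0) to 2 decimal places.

lx·mx by age: 0, 0, 0.969, 0.682, 0.209, 0.108, 0.018, 0
R0 = Σ lx·mx = 1.986 → 1.99

1.99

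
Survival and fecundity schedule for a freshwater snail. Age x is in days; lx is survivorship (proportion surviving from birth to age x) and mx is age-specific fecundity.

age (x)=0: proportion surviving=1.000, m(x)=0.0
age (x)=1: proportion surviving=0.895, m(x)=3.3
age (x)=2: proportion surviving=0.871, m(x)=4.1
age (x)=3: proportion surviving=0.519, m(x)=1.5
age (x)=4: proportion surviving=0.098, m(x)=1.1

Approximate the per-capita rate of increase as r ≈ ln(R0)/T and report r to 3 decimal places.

R0 = Σ lx·mx = 0 + 2.9535 + 3.5711 + 0.7785 + 0.1078 = 7.4109
Σ x·lx·mx = 12.8624; T = 12.8624/7.4109 = 1.73561…
r ≈ ln(R0)/T = ln(7.4109)/1.73561… = 1.15404… → 1.154

1.154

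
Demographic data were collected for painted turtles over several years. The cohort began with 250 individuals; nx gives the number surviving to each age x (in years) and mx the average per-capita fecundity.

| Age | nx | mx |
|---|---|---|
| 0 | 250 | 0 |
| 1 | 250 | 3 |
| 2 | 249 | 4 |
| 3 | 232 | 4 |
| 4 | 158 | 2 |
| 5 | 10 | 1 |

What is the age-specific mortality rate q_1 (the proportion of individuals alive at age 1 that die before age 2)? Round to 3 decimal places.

0.004

lx = nx/n0 = nx/250: 1, 1, 0.996, 0.928, 0.632, 0.04
q_1 = (l_1 − l_2) / l_1 = (1 − 0.996) / 1
     = 0.004 / 1 = 0.004 → 0.004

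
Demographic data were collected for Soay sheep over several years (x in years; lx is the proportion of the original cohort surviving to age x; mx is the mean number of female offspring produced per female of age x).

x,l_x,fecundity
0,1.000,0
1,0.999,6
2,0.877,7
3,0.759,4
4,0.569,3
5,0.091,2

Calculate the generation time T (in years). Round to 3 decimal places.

2.059

lx·mx: 0, 5.994, 6.139, 3.036, 1.707, 0.182 → R0 = 17.058
x·lx·mx: 0, 5.994, 12.278, 9.108, 6.828, 0.91 → Σ = 35.118
T = 35.118 / 17.058 = 2.058741… → 2.059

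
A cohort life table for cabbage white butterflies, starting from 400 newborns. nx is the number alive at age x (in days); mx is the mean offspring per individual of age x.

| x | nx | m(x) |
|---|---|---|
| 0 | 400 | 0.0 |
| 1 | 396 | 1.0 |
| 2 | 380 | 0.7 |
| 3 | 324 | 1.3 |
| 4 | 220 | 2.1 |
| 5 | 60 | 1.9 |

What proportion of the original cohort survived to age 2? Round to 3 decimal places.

l_2 = n_2/n_0 = 380/400 = 0.95 → 0.950

0.950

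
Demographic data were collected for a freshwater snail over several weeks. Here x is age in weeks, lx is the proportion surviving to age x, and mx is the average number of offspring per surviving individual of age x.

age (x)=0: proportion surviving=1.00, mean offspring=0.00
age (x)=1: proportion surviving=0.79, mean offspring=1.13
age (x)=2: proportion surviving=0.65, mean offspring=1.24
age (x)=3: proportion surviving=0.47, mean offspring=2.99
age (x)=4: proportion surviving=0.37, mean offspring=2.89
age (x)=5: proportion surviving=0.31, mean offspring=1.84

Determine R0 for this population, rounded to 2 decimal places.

4.74

lx·mx by age: 0, 0.8927, 0.806, 1.4053, 1.0693, 0.5704
R0 = Σ lx·mx = 4.7437 → 4.74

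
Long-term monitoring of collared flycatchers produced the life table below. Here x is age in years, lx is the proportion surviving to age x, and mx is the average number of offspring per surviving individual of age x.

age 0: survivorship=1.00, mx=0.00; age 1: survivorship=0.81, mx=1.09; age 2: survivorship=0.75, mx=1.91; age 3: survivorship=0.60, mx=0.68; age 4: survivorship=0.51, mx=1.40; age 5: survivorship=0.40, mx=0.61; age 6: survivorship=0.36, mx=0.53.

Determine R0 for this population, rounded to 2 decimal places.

3.87

lx·mx by age: 0, 0.8829, 1.4325, 0.408, 0.714, 0.244, 0.1908
R0 = Σ lx·mx = 3.8722 → 3.87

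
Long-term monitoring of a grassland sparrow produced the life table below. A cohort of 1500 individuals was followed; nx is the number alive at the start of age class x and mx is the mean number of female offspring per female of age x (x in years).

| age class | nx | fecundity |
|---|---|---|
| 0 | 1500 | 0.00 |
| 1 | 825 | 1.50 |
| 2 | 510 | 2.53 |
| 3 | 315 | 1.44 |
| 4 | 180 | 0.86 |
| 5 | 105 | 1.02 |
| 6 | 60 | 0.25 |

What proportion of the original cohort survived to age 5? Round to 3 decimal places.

0.070

l_5 = n_5/n_0 = 105/1500 = 0.07 → 0.070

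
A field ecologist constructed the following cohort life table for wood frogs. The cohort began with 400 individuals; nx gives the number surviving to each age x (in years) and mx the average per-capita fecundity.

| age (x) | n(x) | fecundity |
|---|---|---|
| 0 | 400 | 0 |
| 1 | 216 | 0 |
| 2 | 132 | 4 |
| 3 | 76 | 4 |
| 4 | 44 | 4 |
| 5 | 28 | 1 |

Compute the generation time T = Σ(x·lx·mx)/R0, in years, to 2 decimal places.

2.71

lx = nx/n0 = nx/400: 1, 0.54, 0.33, 0.19, 0.11, 0.07
lx·mx: 0, 0, 1.32, 0.76, 0.44, 0.07 → R0 = 2.59
x·lx·mx: 0, 0, 2.64, 2.28, 1.76, 0.35 → Σ = 7.03
T = 7.03 / 2.59 = 2.714286… → 2.71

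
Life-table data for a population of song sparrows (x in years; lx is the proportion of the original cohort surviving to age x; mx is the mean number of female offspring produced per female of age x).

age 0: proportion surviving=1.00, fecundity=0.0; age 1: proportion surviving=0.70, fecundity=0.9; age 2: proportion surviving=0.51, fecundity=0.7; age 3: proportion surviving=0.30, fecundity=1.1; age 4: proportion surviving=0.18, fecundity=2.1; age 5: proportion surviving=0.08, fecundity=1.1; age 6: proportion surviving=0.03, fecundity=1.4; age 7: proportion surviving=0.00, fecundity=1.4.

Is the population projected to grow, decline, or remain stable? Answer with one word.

R0 = Σ lx·mx = 0 + 0.63 + 0.357 + 0.33 + 0.378 + 0.088 + 0.042 + 0 = 1.825
R0 > 1, so the population is growing.

growing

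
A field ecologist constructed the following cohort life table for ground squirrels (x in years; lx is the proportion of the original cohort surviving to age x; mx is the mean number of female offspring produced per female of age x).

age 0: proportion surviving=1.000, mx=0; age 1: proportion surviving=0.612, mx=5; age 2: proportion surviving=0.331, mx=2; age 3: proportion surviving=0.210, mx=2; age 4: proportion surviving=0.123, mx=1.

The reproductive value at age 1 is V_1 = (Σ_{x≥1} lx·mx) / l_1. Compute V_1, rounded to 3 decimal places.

lx·mx for x ≥ 1: 3.06, 0.662, 0.42, 0.123 → sum = 4.265
V_1 = 4.265 / l_1 = 4.265 / 0.612 = 6.968954… → 6.969

6.969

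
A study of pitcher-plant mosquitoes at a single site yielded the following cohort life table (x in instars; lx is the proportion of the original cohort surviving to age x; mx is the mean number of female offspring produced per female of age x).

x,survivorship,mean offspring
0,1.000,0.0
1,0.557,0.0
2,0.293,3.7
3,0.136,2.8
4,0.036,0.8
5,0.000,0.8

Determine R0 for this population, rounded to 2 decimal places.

lx·mx by age: 0, 0, 1.0841, 0.3808, 0.0288, 0
R0 = Σ lx·mx = 1.4937 → 1.49

1.49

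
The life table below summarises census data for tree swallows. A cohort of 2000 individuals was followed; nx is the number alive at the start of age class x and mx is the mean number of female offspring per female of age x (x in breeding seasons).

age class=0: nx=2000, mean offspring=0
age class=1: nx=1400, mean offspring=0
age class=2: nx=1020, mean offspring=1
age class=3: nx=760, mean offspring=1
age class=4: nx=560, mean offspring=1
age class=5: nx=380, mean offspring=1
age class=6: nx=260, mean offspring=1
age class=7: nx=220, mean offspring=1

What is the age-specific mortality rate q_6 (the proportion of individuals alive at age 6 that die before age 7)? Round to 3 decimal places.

lx = nx/n0 = nx/2000: 1, 0.7, 0.51, 0.38, 0.28, 0.19, 0.13, 0.11
q_6 = (l_6 − l_7) / l_6 = (0.13 − 0.11) / 0.13
     = 0.02 / 0.13 = 0.153846… → 0.154

0.154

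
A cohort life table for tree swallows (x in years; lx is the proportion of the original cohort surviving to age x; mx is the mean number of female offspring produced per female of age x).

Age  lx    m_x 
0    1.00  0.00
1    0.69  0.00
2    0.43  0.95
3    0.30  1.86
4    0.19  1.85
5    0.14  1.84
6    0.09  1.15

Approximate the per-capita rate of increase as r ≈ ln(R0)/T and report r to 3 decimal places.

R0 = Σ lx·mx = 0 + 0 + 0.4085 + 0.558 + 0.3515 + 0.2576 + 0.1035 = 1.6791
Σ x·lx·mx = 5.806; T = 5.806/1.6791 = 3.4578…
r ≈ ln(R0)/T = ln(1.6791)/3.4578… = 0.14988… → 0.150

0.150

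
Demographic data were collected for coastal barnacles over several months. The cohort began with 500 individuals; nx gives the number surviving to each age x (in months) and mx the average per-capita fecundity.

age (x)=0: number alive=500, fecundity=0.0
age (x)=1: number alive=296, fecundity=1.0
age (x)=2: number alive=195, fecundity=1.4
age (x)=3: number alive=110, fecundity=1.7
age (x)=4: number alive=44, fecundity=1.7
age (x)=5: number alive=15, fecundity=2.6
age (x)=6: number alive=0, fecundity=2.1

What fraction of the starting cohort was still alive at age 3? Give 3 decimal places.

0.220

l_3 = n_3/n_0 = 110/500 = 0.22 → 0.220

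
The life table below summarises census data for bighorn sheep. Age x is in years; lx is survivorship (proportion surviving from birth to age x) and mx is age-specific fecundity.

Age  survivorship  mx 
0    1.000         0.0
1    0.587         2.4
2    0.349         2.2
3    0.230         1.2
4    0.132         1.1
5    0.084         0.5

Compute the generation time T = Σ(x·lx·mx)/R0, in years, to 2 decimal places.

1.73

lx·mx: 0, 1.4088, 0.7678, 0.276, 0.1452, 0.042 → R0 = 2.6398
x·lx·mx: 0, 1.4088, 1.5356, 0.828, 0.5808, 0.21 → Σ = 4.5632
T = 4.5632 / 2.6398 = 1.728616… → 1.73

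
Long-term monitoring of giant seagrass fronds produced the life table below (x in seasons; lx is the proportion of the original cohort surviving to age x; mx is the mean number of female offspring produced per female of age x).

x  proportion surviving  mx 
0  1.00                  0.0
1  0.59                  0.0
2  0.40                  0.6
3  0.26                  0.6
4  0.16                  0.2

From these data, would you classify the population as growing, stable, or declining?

R0 = Σ lx·mx = 0 + 0 + 0.24 + 0.156 + 0.032 = 0.428
R0 < 1, so the population is declining.

declining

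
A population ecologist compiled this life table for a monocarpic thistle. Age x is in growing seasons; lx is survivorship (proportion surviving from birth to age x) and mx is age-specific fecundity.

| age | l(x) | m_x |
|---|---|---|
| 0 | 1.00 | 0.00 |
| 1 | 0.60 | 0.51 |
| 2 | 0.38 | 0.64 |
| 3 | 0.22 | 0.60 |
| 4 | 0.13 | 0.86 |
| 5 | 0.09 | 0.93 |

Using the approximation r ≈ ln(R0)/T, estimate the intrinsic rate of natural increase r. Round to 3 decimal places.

-0.056

R0 = Σ lx·mx = 0 + 0.306 + 0.2432 + 0.132 + 0.1118 + 0.0837 = 0.8767
Σ x·lx·mx = 2.0541; T = 2.0541/0.8767 = 2.34299…
r ≈ ln(R0)/T = ln(0.8767)/2.34299… = -0.05616… → -0.056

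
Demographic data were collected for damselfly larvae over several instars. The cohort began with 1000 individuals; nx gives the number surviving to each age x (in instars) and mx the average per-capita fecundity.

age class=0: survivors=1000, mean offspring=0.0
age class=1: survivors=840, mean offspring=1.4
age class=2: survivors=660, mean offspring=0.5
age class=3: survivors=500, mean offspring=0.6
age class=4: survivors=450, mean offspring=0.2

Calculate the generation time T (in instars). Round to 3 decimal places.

lx = nx/n0 = nx/1000: 1, 0.84, 0.66, 0.5, 0.45
lx·mx: 0, 1.176, 0.33, 0.3, 0.09 → R0 = 1.896
x·lx·mx: 0, 1.176, 0.66, 0.9, 0.36 → Σ = 3.096
T = 3.096 / 1.896 = 1.632911… → 1.633

1.633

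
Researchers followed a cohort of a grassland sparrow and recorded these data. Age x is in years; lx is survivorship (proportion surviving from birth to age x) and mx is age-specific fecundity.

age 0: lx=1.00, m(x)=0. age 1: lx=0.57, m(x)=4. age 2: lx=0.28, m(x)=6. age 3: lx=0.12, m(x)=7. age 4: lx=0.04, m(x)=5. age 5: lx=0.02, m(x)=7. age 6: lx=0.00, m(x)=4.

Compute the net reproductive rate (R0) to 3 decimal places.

lx·mx by age: 0, 2.28, 1.68, 0.84, 0.2, 0.14, 0
R0 = Σ lx·mx = 5.14 → 5.140

5.140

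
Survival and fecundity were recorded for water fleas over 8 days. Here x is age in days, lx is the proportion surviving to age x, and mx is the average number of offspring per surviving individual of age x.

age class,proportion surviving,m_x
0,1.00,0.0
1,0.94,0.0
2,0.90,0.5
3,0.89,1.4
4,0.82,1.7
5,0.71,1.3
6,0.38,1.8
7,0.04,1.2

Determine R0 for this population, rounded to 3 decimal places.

lx·mx by age: 0, 0, 0.45, 1.246, 1.394, 0.923, 0.684, 0.048
R0 = Σ lx·mx = 4.745 → 4.745

4.745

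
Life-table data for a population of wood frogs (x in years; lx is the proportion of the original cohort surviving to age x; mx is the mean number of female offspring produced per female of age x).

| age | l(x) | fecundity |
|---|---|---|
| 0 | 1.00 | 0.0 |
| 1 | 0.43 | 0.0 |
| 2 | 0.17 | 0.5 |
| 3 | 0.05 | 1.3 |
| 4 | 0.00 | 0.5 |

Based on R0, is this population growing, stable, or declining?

declining

R0 = Σ lx·mx = 0 + 0 + 0.085 + 0.065 + 0 = 0.15
R0 < 1, so the population is declining.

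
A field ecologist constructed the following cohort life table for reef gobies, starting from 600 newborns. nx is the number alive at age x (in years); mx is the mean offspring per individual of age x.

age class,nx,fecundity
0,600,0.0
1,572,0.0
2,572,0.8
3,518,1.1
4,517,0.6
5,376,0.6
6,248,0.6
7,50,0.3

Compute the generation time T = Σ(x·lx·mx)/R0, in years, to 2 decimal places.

3.47

lx = nx/n0 = nx/600: 1, 0.95333…, 0.95333…, 0.86333…, 0.86167…, 0.62667…, 0.41333…, 0.08333…
lx·mx: 0, 0, 0.762667…, 0.949667…, 0.517…, 0.376…, 0.248…, 0.025… → R0 = 2.878333…
x·lx·mx: 0, 0, 1.525333…, 2.849…, 2.068…, 1.88…, 1.488…, 0.175… → Σ = 9.985333…
T = 9.985333… / 2.878333… = 3.469137… → 3.47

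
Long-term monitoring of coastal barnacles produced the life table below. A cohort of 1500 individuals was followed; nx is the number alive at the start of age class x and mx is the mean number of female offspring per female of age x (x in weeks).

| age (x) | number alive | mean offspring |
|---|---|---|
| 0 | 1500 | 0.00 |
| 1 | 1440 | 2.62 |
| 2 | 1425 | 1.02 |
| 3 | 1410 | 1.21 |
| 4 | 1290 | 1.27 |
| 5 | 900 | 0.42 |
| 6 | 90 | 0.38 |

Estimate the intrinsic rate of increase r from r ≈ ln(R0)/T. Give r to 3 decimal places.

lx = nx/n0 = nx/1500: 1, 0.96, 0.95, 0.94, 0.86, 0.6, 0.06
R0 = Σ lx·mx = 0 + 2.5152 + 0.969 + 1.1374 + 1.0922 + 0.252 + 0.0228 = 5.9886
Σ x·lx·mx = 13.631; T = 13.631/5.9886 = 2.27616…
r ≈ ln(R0)/T = ln(5.9886)/2.27616… = 0.78635… → 0.786

0.786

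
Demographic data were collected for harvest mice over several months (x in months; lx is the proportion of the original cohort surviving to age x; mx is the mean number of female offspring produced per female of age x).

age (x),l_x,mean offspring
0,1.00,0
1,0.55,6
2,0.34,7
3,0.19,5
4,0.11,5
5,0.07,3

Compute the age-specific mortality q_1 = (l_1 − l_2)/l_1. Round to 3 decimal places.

q_1 = (l_1 − l_2) / l_1 = (0.55 − 0.34) / 0.55
     = 0.21 / 0.55 = 0.381818… → 0.382

0.382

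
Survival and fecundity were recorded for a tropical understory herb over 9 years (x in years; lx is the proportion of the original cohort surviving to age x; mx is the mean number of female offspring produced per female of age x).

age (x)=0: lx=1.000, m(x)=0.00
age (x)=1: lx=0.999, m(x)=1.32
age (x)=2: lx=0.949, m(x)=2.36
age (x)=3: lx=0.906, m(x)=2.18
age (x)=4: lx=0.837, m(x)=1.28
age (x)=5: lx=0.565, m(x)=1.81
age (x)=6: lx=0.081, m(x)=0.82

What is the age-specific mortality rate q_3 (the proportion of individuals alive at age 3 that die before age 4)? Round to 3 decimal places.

0.076

q_3 = (l_3 − l_4) / l_3 = (0.906 − 0.837) / 0.906
     = 0.069 / 0.906 = 0.076159… → 0.076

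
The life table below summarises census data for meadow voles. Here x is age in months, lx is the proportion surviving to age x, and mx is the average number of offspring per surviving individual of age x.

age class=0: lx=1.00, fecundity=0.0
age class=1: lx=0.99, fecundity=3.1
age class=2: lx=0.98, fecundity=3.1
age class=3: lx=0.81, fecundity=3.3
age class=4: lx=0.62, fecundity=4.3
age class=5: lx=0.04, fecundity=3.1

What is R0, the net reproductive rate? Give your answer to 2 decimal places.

lx·mx by age: 0, 3.069, 3.038, 2.673, 2.666, 0.124
R0 = Σ lx·mx = 11.57 → 11.57

11.57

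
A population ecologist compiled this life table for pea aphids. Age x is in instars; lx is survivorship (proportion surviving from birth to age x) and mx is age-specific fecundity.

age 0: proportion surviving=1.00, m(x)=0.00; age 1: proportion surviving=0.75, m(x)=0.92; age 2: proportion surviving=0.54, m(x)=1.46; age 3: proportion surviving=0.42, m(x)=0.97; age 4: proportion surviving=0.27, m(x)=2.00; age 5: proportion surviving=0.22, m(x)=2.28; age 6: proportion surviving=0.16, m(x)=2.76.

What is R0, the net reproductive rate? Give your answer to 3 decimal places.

3.369

lx·mx by age: 0, 0.69, 0.7884, 0.4074, 0.54, 0.5016, 0.4416
R0 = Σ lx·mx = 3.369 → 3.369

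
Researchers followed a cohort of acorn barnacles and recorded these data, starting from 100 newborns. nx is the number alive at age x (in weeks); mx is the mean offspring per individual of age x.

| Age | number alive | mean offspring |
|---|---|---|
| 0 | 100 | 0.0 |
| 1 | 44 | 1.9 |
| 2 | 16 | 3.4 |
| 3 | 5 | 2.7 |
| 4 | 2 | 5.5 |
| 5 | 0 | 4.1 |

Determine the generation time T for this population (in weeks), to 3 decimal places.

lx = nx/n0 = nx/100: 1, 0.44, 0.16, 0.05, 0.02, 0
lx·mx: 0, 0.836, 0.544, 0.135, 0.11, 0 → R0 = 1.625
x·lx·mx: 0, 0.836, 1.088, 0.405, 0.44, 0 → Σ = 2.769
T = 2.769 / 1.625 = 1.704 → 1.704

1.704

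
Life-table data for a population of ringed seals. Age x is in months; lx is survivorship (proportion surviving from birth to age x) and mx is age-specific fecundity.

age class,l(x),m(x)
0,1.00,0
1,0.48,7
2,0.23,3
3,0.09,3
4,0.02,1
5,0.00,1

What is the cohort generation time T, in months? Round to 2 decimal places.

1.30

lx·mx: 0, 3.36, 0.69, 0.27, 0.02, 0 → R0 = 4.34
x·lx·mx: 0, 3.36, 1.38, 0.81, 0.08, 0 → Σ = 5.63
T = 5.63 / 4.34 = 1.297235… → 1.30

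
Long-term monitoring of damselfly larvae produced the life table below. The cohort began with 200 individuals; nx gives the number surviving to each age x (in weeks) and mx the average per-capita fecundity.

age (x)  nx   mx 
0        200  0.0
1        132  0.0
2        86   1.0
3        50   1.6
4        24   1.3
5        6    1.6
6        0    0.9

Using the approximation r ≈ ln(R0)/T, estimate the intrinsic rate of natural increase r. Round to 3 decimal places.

lx = nx/n0 = nx/200: 1, 0.66, 0.43, 0.25, 0.12, 0.03, 0
R0 = Σ lx·mx = 0 + 0 + 0.43 + 0.4 + 0.156 + 0.048 + 0 = 1.034
Σ x·lx·mx = 2.924; T = 2.924/1.034 = 2.82785…
r ≈ ln(R0)/T = ln(1.034)/2.82785… = 0.01182… → 0.012

0.012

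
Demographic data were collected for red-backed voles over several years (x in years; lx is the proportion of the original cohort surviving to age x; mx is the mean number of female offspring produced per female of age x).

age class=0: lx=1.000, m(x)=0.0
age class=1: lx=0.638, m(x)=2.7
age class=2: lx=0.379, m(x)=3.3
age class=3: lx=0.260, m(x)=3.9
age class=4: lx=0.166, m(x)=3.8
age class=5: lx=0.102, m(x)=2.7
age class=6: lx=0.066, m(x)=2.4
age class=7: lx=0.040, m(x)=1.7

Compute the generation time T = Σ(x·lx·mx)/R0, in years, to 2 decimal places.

lx·mx: 0, 1.7226, 1.2507, 1.014, 0.6308, 0.2754, 0.1584, 0.068 → R0 = 5.1199
x·lx·mx: 0, 1.7226, 2.5014, 3.042, 2.5232, 1.377, 0.9504, 0.476 → Σ = 12.5926
T = 12.5926 / 5.1199 = 2.45954… → 2.46

2.46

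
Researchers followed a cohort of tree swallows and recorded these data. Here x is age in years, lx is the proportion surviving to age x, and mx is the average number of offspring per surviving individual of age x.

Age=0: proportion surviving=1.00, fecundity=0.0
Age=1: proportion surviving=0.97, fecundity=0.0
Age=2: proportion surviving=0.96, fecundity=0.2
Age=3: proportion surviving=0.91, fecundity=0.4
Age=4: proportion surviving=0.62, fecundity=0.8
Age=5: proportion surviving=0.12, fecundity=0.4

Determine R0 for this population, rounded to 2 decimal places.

lx·mx by age: 0, 0, 0.192, 0.364, 0.496, 0.048
R0 = Σ lx·mx = 1.1 → 1.10

1.10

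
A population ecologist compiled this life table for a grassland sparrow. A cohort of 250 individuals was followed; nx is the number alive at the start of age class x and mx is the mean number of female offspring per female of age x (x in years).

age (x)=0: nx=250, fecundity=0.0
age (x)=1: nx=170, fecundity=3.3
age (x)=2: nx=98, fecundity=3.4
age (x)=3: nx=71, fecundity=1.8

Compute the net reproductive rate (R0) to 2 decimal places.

lx = nx/n0 = nx/250: 1, 0.68, 0.392, 0.284
lx·mx by age: 0, 2.244, 1.3328, 0.5112
R0 = Σ lx·mx = 4.088 → 4.09

4.09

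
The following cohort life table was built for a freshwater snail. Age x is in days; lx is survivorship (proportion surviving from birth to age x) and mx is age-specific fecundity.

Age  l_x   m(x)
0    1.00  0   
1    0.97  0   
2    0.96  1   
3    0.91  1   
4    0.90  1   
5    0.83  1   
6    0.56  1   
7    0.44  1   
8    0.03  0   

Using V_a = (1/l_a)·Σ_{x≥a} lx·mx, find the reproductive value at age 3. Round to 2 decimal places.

lx·mx for x ≥ 3: 0.91, 0.9, 0.83, 0.56, 0.44, 0 → sum = 3.64
V_3 = 3.64 / l_3 = 3.64 / 0.91 = 4 → 4.00

4.00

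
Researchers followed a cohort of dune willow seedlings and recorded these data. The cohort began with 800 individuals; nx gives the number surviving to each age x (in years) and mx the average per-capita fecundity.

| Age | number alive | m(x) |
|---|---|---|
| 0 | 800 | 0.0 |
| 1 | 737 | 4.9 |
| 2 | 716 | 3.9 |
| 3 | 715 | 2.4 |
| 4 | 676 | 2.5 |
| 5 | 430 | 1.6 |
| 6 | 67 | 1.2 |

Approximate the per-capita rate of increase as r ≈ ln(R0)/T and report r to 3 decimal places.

1.091

lx = nx/n0 = nx/800: 1, 0.92125, 0.895, 0.89375, 0.845, 0.5375, 0.08375
R0 = Σ lx·mx = 0 + 4.51413… + 3.4905 + 2.145… + 2.1125 + 0.86 + 0.1005… = 13.222625
Σ x·lx·mx = 31.283125; T = 31.283125/13.222625 = 2.36588…
r ≈ ln(R0)/T = ln(13.222625)/2.36588… = 1.09132… → 1.091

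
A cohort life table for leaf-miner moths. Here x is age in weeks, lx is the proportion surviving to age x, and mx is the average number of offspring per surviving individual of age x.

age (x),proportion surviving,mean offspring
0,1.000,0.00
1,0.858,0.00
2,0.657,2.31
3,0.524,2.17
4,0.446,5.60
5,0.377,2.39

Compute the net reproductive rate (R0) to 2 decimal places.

6.05

lx·mx by age: 0, 0, 1.51767, 1.13708, 2.4976, 0.90103
R0 = Σ lx·mx = 6.05338 → 6.05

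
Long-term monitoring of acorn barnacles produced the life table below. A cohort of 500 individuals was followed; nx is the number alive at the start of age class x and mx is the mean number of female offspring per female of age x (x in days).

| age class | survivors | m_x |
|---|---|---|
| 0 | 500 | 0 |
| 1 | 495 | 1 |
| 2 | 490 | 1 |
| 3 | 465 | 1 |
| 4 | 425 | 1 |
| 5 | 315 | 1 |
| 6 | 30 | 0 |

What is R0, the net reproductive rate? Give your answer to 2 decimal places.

lx = nx/n0 = nx/500: 1, 0.99, 0.98, 0.93, 0.85, 0.63, 0.06
lx·mx by age: 0, 0.99, 0.98, 0.93, 0.85, 0.63, 0
R0 = Σ lx·mx = 4.38 → 4.38

4.38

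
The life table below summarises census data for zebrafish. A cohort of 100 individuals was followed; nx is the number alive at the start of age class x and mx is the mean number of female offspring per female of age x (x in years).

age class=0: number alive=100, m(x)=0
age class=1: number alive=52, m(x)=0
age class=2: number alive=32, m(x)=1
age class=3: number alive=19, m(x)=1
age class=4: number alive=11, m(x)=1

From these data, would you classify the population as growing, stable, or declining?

lx = nx/n0 = nx/100: 1, 0.52, 0.32, 0.19, 0.11
R0 = Σ lx·mx = 0 + 0 + 0.32 + 0.19 + 0.11 = 0.62
R0 < 1, so the population is declining.

declining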